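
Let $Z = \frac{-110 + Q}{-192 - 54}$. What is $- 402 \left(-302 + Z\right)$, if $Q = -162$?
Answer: $\frac{4959340}{41} \approx 1.2096 \cdot 10^{5}$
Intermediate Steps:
$Z = \frac{136}{123}$ ($Z = \frac{-110 - 162}{-192 - 54} = - \frac{272}{-246} = \left(-272\right) \left(- \frac{1}{246}\right) = \frac{136}{123} \approx 1.1057$)
$- 402 \left(-302 + Z\right) = - 402 \left(-302 + \frac{136}{123}\right) = \left(-402\right) \left(- \frac{37010}{123}\right) = \frac{4959340}{41}$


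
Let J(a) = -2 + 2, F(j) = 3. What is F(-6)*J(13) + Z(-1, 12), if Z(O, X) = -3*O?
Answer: 3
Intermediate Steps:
J(a) = 0
F(-6)*J(13) + Z(-1, 12) = 3*0 - 3*(-1) = 0 + 3 = 3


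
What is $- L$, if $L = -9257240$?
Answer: $9257240$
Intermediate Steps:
$- L = \left(-1\right) \left(-9257240\right) = 9257240$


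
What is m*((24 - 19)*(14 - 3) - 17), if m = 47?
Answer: 1786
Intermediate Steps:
m*((24 - 19)*(14 - 3) - 17) = 47*((24 - 19)*(14 - 3) - 17) = 47*(5*11 - 17) = 47*(55 - 17) = 47*38 = 1786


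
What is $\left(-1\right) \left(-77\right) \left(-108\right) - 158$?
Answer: $-8474$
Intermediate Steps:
$\left(-1\right) \left(-77\right) \left(-108\right) - 158 = 77 \left(-108\right) - 158 = -8316 - 158 = -8474$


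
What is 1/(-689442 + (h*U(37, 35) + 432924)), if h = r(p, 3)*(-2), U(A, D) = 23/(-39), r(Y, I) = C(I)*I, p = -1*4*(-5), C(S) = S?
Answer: -13/3334596 ≈ -3.8985e-6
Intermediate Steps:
p = 20 (p = -4*(-5) = 20)
r(Y, I) = I**2 (r(Y, I) = I*I = I**2)
U(A, D) = -23/39 (U(A, D) = 23*(-1/39) = -23/39)
h = -18 (h = 3**2*(-2) = 9*(-2) = -18)
1/(-689442 + (h*U(37, 35) + 432924)) = 1/(-689442 + (-18*(-23/39) + 432924)) = 1/(-689442 + (138/13 + 432924)) = 1/(-689442 + 5628150/13) = 1/(-3334596/13) = -13/3334596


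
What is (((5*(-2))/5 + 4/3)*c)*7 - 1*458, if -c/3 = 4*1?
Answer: -402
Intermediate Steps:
c = -12 ≈ -12.000
(((5*(-2))/5 + 4/3)*c)*7 - 1*458 = (((5*(-2))/5 + 4/3)*(-12))*7 - 1*458 = ((-10*⅕ + 4*(⅓))*(-12))*7 - 458 = ((-2 + 4/3)*(-12))*7 - 458 = -⅔*(-12)*7 - 458 = 8*7 - 458 = 56 - 458 = -402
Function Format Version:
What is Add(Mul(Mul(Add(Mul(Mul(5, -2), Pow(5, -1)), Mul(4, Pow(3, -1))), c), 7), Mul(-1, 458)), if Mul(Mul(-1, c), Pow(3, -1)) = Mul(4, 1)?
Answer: -402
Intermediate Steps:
c = -12 (c = Mul(-3, Mul(4, 1)) = Mul(-3, 4) = -12)
Add(Mul(Mul(Add(Mul(Mul(5, -2), Pow(5, -1)), Mul(4, Pow(3, -1))), c), 7), Mul(-1, 458)) = Add(Mul(Mul(Add(Mul(Mul(5, -2), Pow(5, -1)), Mul(4, Pow(3, -1))), -12), 7), Mul(-1, 458)) = Add(Mul(Mul(Add(Mul(-10, Rational(1, 5)), Mul(4, Rational(1, 3))), -12), 7), -458) = Add(Mul(Mul(Add(-2, Rational(4, 3)), -12), 7), -458) = Add(Mul(Mul(Rational(-2, 3), -12), 7), -458) = Add(Mul(8, 7), -458) = Add(56, -458) = -402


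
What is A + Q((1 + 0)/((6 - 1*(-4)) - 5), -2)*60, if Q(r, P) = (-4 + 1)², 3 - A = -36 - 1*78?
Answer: 657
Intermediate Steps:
A = 117 (A = 3 - (-36 - 1*78) = 3 - (-36 - 78) = 3 - 1*(-114) = 3 + 114 = 117)
Q(r, P) = 9 (Q(r, P) = (-3)² = 9)
A + Q((1 + 0)/((6 - 1*(-4)) - 5), -2)*60 = 117 + 9*60 = 117 + 540 = 657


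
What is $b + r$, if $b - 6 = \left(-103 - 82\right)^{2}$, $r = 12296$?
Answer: $46527$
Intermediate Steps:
$b = 34231$ ($b = 6 + \left(-103 - 82\right)^{2} = 6 + \left(-185\right)^{2} = 6 + 34225 = 34231$)
$b + r = 34231 + 12296 = 46527$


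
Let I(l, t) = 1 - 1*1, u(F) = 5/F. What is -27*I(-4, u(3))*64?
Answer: 0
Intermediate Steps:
I(l, t) = 0 (I(l, t) = 1 - 1 = 0)
-27*I(-4, u(3))*64 = -27*0*64 = 0*64 = 0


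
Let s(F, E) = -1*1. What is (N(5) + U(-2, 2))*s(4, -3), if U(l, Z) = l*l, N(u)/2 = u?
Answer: -14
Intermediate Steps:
s(F, E) = -1
N(u) = 2*u
U(l, Z) = l²
(N(5) + U(-2, 2))*s(4, -3) = (2*5 + (-2)²)*(-1) = (10 + 4)*(-1) = 14*(-1) = -14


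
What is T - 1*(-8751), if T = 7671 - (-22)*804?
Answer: 34110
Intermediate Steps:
T = 25359 (T = 7671 - 1*(-17688) = 7671 + 17688 = 25359)
T - 1*(-8751) = 25359 - 1*(-8751) = 25359 + 8751 = 34110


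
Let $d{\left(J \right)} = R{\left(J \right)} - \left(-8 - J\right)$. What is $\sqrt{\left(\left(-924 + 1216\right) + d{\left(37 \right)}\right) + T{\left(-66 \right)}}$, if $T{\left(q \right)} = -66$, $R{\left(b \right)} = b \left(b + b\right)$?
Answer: $\sqrt{3009} \approx 54.854$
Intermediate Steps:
$R{\left(b \right)} = 2 b^{2}$ ($R{\left(b \right)} = b 2 b = 2 b^{2}$)
$d{\left(J \right)} = 8 + J + 2 J^{2}$ ($d{\left(J \right)} = 2 J^{2} - \left(-8 - J\right) = 2 J^{2} + \left(8 + J\right) = 8 + J + 2 J^{2}$)
$\sqrt{\left(\left(-924 + 1216\right) + d{\left(37 \right)}\right) + T{\left(-66 \right)}} = \sqrt{\left(\left(-924 + 1216\right) + \left(8 + 37 + 2 \cdot 37^{2}\right)\right) - 66} = \sqrt{\left(292 + \left(8 + 37 + 2 \cdot 1369\right)\right) - 66} = \sqrt{\left(292 + \left(8 + 37 + 2738\right)\right) - 66} = \sqrt{\left(292 + 2783\right) - 66} = \sqrt{3075 - 66} = \sqrt{3009}$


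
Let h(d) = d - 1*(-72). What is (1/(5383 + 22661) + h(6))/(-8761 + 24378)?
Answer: 2187433/437963148 ≈ 0.0049946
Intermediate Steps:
h(d) = 72 + d (h(d) = d + 72 = 72 + d)
(1/(5383 + 22661) + h(6))/(-8761 + 24378) = (1/(5383 + 22661) + (72 + 6))/(-8761 + 24378) = (1/28044 + 78)/15617 = (1/28044 + 78)*(1/15617) = (2187433/28044)*(1/15617) = 2187433/437963148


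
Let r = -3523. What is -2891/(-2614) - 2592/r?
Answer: 16960481/9209122 ≈ 1.8417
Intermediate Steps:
-2891/(-2614) - 2592/r = -2891/(-2614) - 2592/(-3523) = -2891*(-1/2614) - 2592*(-1/3523) = 2891/2614 + 2592/3523 = 16960481/9209122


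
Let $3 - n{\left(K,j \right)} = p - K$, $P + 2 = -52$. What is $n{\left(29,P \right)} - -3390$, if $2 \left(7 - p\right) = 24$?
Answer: $3427$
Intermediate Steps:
$p = -5$ ($p = 7 - 12 = -5$)
$P = -54$ ($P = -2 - 52 = -54$)
$n{\left(K,j \right)} = 8 + K$ ($n{\left(K,j \right)} = 3 - \left(-5 - K\right) = 3 + \left(5 + K\right) = 8 + K$)
$n{\left(29,P \right)} - -3390 = \left(8 + 29\right) - -3390 = 37 + 3390 = 3427$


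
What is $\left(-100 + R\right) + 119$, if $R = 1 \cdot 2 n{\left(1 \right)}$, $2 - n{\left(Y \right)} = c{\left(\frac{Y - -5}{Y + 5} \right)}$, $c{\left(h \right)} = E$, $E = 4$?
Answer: $15$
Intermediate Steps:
$c{\left(h \right)} = 4$
$n{\left(Y \right)} = -2$ ($n{\left(Y \right)} = 2 - 4 = -2$)
$R = -4$ ($R = 1 \cdot 2 \left(-2\right) = 2 \left(-2\right) = -4$)
$\left(-100 + R\right) + 119 = \left(-100 - 4\right) + 119 = -104 + 119 = 15$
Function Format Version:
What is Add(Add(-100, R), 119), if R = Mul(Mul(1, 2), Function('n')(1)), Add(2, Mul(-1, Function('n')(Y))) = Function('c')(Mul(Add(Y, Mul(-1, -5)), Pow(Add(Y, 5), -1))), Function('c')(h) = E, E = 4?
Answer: 15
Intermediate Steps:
Function('c')(h) = 4
Function('n')(Y) = -2 (Function('n')(Y) = Add(2, Mul(-1, 4)) = Add(2, -4) = -2)
R = -4 (R = Mul(Mul(1, 2), -2) = Mul(2, -2) = -4)
Add(Add(-100, R), 119) = Add(Add(-100, -4), 119) = Add(-104, 119) = 15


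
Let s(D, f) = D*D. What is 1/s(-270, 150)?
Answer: 1/72900 ≈ 1.3717e-5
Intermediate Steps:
s(D, f) = D²
1/s(-270, 150) = 1/((-270)²) = 1/72900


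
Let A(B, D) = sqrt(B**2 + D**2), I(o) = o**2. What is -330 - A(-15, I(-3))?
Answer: -330 - 3*sqrt(34) ≈ -347.49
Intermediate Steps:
-330 - A(-15, I(-3)) = -330 - sqrt((-15)**2 + ((-3)**2)**2) = -330 - sqrt(225 + 9**2) = -330 - sqrt(225 + 81) = -330 - sqrt(306) = -330 - 3*sqrt(34)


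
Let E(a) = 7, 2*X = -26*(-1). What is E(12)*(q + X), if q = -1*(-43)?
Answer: 392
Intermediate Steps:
X = 13 (X = (-26*(-1))/2 = (1/2)*26 = 13)
q = 43
E(12)*(q + X) = 7*(43 + 13) = 7*56 = 392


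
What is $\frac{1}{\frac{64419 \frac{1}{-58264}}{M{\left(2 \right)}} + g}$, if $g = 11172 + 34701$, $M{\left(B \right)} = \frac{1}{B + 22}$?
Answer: $\frac{7283}{333899802} \approx 2.1812 \cdot 10^{-5}$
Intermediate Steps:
$M{\left(B \right)} = \frac{1}{22 + B}$
$g = 45873$
$\frac{1}{\frac{64419 \frac{1}{-58264}}{M{\left(2 \right)}} + g} = \frac{1}{\frac{64419 \frac{1}{-58264}}{\frac{1}{22 + 2}} + 45873} = \frac{1}{\frac{64419 \left(- \frac{1}{58264}\right)}{\frac{1}{24}} + 45873} = \frac{1}{- \frac{64419 \frac{1}{\frac{1}{24}}}{58264} + 45873} = \frac{1}{\left(- \frac{64419}{58264}\right) 24 + 45873} = \frac{1}{- \frac{193257}{7283} + 45873} = \frac{1}{\frac{333899802}{7283}} = \frac{7283}{333899802}$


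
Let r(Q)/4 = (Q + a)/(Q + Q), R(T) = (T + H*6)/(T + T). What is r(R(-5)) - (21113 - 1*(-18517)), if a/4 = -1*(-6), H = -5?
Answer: -277300/7 ≈ -39614.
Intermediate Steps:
a = 24 (a = 4*(-1*(-6)) = 4*6 = 24)
R(T) = (-30 + T)/(2*T) (R(T) = (T - 5*6)/(T + T) = (T - 30)/((2*T)) = (-30 + T)*(1/(2*T)) = (-30 + T)/(2*T))
r(Q) = 2*(24 + Q)/Q (r(Q) = 4*((Q + 24)/(Q + Q)) = 4*((24 + Q)/((2*Q))) = 4*((24 + Q)*(1/(2*Q))) = 4*((24 + Q)/(2*Q)) = 2*(24 + Q)/Q)
r(R(-5)) - (21113 - 1*(-18517)) = (2 + 48/(((1/2)*(-30 - 5)/(-5)))) - (21113 - 1*(-18517)) = (2 + 48/(((1/2)*(-1/5)*(-35)))) - (21113 + 18517) = (2 + 48/(7/2)) - 1*39630 = (2 + 48*(2/7)) - 39630 = (2 + 96/7) - 39630 = 110/7 - 39630 = -277300/7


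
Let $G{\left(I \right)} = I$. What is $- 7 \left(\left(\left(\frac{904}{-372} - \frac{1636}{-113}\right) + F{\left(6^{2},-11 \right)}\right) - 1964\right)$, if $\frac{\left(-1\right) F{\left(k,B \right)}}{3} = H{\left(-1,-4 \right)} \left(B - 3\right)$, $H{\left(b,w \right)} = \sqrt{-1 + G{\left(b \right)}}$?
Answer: $\frac{143591462}{10509} - 294 i \sqrt{2} \approx 13664.0 - 415.78 i$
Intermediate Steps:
$H{\left(b,w \right)} = \sqrt{-1 + b}$
$F{\left(k,B \right)} = - 3 i \sqrt{2} \left(-3 + B\right)$ ($F{\left(k,B \right)} = - 3 \sqrt{-1 - 1} \left(B - 3\right) = - 3 \sqrt{-2} \left(-3 + B\right) = - 3 i \sqrt{2} \left(-3 + B\right)$)
$- 7 \left(\left(\left(\frac{904}{-372} - \frac{1636}{-113}\right) + F{\left(6^{2},-11 \right)}\right) - 1964\right) = - 7 \left(\left(\left(\frac{904}{-372} - \frac{1636}{-113}\right) + 3 i \sqrt{2} \left(3 - -11\right)\right) - 1964\right) = - 7 \left(\left(\left(904 \left(- \frac{1}{372}\right) - - \frac{1636}{113}\right) + 3 i \sqrt{2} \left(3 + 11\right)\right) - 1964\right) = - 7 \left(\left(\left(- \frac{226}{93} + \frac{1636}{113}\right) + 3 i \sqrt{2} \cdot 14\right) - 1964\right) = - 7 \left(\left(\frac{126610}{10509} + 42 i \sqrt{2}\right) - 1964\right) = - 7 \left(- \frac{20513066}{10509} + 42 i \sqrt{2}\right) = \frac{143591462}{10509} - 294 i \sqrt{2}$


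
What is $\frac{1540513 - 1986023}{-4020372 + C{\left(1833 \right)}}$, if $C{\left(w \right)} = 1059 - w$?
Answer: $\frac{222755}{2010573} \approx 0.11079$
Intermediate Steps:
$\frac{1540513 - 1986023}{-4020372 + C{\left(1833 \right)}} = \frac{1540513 - 1986023}{-4020372 + \left(1059 - 1833\right)} = - \frac{445510}{-4020372 + \left(1059 - 1833\right)} = - \frac{445510}{-4020372 - 774} = - \frac{445510}{-4021146} = \left(-445510\right) \left(- \frac{1}{4021146}\right) = \frac{222755}{2010573}$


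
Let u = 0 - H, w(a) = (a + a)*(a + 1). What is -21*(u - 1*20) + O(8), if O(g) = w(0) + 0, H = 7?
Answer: 567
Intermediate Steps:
w(a) = 2*a*(1 + a) (w(a) = (2*a)*(1 + a) = 2*a*(1 + a))
O(g) = 0 (O(g) = 2*0*(1 + 0) + 0 = 2*0*1 + 0 = 0 + 0 = 0)
u = -7 (u = 0 - 1*7 = 0 - 7 = -7)
-21*(u - 1*20) + O(8) = -21*(-7 - 1*20) + 0 = -21*(-7 - 20) + 0 = -21*(-27) + 0 = 567 + 0 = 567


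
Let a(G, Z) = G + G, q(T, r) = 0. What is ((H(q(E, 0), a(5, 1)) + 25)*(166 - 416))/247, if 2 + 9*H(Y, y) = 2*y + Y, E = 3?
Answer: -6750/247 ≈ -27.328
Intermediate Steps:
a(G, Z) = 2*G
H(Y, y) = -2/9 + Y/9 + 2*y/9 (H(Y, y) = -2/9 + (2*y + Y)/9 = -2/9 + (Y + 2*y)/9 = -2/9 + (Y/9 + 2*y/9) = -2/9 + Y/9 + 2*y/9)
((H(q(E, 0), a(5, 1)) + 25)*(166 - 416))/247 = (((-2/9 + (1/9)*0 + 2*(2*5)/9) + 25)*(166 - 416))/247 = (((-2/9 + 0 + (2/9)*10) + 25)*(-250))*(1/247) = (((-2/9 + 0 + 20/9) + 25)*(-250))*(1/247) = ((2 + 25)*(-250))*(1/247) = (27*(-250))*(1/247) = -6750*1/247 = -6750/247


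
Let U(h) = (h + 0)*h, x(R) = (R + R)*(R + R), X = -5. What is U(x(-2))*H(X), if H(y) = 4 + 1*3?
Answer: 1792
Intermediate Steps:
x(R) = 4*R² (x(R) = (2*R)*(2*R) = 4*R²)
H(y) = 7 (H(y) = 4 + 3 = 7)
U(h) = h² (U(h) = h*h = h²)
U(x(-2))*H(X) = (4*(-2)²)²*7 = (4*4)²*7 = 16²*7 = 256*7 = 1792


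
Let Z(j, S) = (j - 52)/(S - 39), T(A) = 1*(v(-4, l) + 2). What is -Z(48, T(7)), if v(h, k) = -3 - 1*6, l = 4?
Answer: -2/23 ≈ -0.086957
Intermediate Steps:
v(h, k) = -9 (v(h, k) = -3 - 6 = -9)
T(A) = -7 (T(A) = 1*(-9 + 2) = 1*(-7) = -7)
Z(j, S) = (-52 + j)/(-39 + S)
-Z(48, T(7)) = -(-52 + 48)/(-39 - 7) = -(-4)/(-46) = -(-1)*(-4)/46 = -1*2/23 = -2/23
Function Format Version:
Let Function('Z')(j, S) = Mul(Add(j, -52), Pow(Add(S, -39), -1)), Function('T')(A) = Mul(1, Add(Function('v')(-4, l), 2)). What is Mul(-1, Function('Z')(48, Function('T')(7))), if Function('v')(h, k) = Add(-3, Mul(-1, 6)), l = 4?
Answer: Rational(-2, 23) ≈ -0.086957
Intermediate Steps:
Function('v')(h, k) = -9 (Function('v')(h, k) = Add(-3, -6) = -9)
Function('T')(A) = -7 (Function('T')(A) = Mul(1, Add(-9, 2)) = Mul(1, -7) = -7)
Function('Z')(j, S) = Mul(Pow(Add(-39, S), -1), Add(-52, j)) (Function('Z')(j, S) = Mul(Add(-52, j), Pow(Add(-39, S), -1)) = Mul(Pow(Add(-39, S), -1), Add(-52, j)))
Mul(-1, Function('Z')(48, Function('T')(7))) = Mul(-1, Mul(Pow(Add(-39, -7), -1), Add(-52, 48))) = Mul(-1, Mul(Pow(-46, -1), -4)) = Mul(-1, Mul(Rational(-1, 46), -4)) = Mul(-1, Rational(2, 23)) = Rational(-2, 23)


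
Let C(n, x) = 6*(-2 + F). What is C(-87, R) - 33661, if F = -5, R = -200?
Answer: -33703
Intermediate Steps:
C(n, x) = -42 (C(n, x) = 6*(-2 - 5) = 6*(-7) = -42)
C(-87, R) - 33661 = -42 - 33661 = -33703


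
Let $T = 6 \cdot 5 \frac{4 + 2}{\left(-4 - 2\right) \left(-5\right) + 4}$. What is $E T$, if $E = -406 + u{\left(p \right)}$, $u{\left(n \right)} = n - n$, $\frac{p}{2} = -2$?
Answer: $- \frac{36540}{17} \approx -2149.4$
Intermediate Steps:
$p = -4$ ($p = 2 \left(-2\right) = -4$)
$u{\left(n \right)} = 0$
$E = -406$ ($E = -406 + 0 = -406$)
$T = \frac{90}{17}$ ($T = 30 \frac{6}{\left(-6\right) \left(-5\right) + 4} = 30 \frac{6}{30 + 4} = 30 \cdot \frac{6}{34} = 30 \cdot 6 \cdot \frac{1}{34} = 30 \cdot \frac{3}{17} = \frac{90}{17} \approx 5.2941$)
$E T = \left(-406\right) \frac{90}{17} = - \frac{36540}{17}$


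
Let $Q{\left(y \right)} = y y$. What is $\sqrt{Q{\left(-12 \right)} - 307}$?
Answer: $i \sqrt{163} \approx 12.767 i$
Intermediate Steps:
$Q{\left(y \right)} = y^{2}$
$\sqrt{Q{\left(-12 \right)} - 307} = \sqrt{\left(-12\right)^{2} - 307} = \sqrt{144 - 307} = \sqrt{-163} = i \sqrt{163}$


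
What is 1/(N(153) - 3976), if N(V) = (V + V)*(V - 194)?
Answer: -1/16522 ≈ -6.0525e-5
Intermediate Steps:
N(V) = 2*V*(-194 + V) (N(V) = (2*V)*(-194 + V) = 2*V*(-194 + V))
1/(N(153) - 3976) = 1/(2*153*(-194 + 153) - 3976) = 1/(2*153*(-41) - 3976) = 1/(-12546 - 3976) = 1/(-16522) = -1/16522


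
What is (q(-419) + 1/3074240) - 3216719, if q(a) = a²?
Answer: -9349249569919/3074240 ≈ -3.0412e+6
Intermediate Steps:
(q(-419) + 1/3074240) - 3216719 = ((-419)² + 1/3074240) - 3216719 = (175561 + 1/3074240) - 3216719 = 539716648641/3074240 - 3216719 = -9349249569919/3074240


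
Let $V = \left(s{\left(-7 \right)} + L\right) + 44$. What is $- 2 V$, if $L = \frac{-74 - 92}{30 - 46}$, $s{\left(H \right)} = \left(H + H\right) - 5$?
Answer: $- \frac{283}{4} \approx -70.75$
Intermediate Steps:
$s{\left(H \right)} = -5 + 2 H$ ($s{\left(H \right)} = 2 H - 5 = -5 + 2 H$)
$L = \frac{83}{8}$ ($L = - \frac{166}{-16} = \left(-166\right) \left(- \frac{1}{16}\right) = \frac{83}{8} \approx 10.375$)
$V = \frac{283}{8}$ ($V = \left(\left(-5 + 2 \left(-7\right)\right) + \frac{83}{8}\right) + 44 = \left(\left(-5 - 14\right) + \frac{83}{8}\right) + 44 = \left(-19 + \frac{83}{8}\right) + 44 = - \frac{69}{8} + 44 = \frac{283}{8} \approx 35.375$)
$- 2 V = \left(-2\right) \frac{283}{8} = - \frac{283}{4}$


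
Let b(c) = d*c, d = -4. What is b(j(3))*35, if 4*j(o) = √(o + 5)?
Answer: -70*√2 ≈ -98.995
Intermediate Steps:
j(o) = √(5 + o)/4 (j(o) = √(o + 5)/4 = √(5 + o)/4)
b(c) = -4*c
b(j(3))*35 = -√(5 + 3)*35 = -√8*35 = -2*√2*35 = -70*√2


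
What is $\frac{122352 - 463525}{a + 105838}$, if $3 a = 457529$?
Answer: $- \frac{1023519}{775043} \approx -1.3206$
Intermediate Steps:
$a = \frac{457529}{3}$ ($a = \frac{1}{3} \cdot 457529 = \frac{457529}{3} \approx 1.5251 \cdot 10^{5}$)
$\frac{122352 - 463525}{a + 105838} = \frac{122352 - 463525}{\frac{457529}{3} + 105838} = - \frac{341173}{\frac{775043}{3}} = \left(-341173\right) \frac{3}{775043} = - \frac{1023519}{775043}$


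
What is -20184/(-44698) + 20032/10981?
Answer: 558515420/245414369 ≈ 2.2758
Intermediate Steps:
-20184/(-44698) + 20032/10981 = -20184*(-1/44698) + 20032*(1/10981) = 10092/22349 + 20032/10981 = 558515420/245414369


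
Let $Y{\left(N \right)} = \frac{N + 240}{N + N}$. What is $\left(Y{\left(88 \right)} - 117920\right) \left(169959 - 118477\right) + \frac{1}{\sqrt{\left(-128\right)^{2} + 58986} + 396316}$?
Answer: $- \frac{476748159219858084709}{78533148243} - \frac{\sqrt{75370}}{157066296486} \approx -6.0707 \cdot 10^{9}$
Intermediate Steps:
$Y{\left(N \right)} = \frac{240 + N}{2 N}$
$\left(Y{\left(88 \right)} - 117920\right) \left(169959 - 118477\right) + \frac{1}{\sqrt{\left(-128\right)^{2} + 58986} + 396316} = \left(\frac{240 + 88}{2 \cdot 88} - 117920\right) \left(169959 - 118477\right) + \frac{1}{\sqrt{\left(-128\right)^{2} + 58986} + 396316} = \left(\frac{1}{2} \cdot \frac{1}{88} \cdot 328 - 117920\right) \left(169959 - 118477\right) + \frac{1}{\sqrt{16384 + 58986} + 396316} = \left(\frac{41}{22} - 117920\right) \left(169959 - 118477\right) + \frac{1}{\sqrt{75370} + 396316} = \left(- \frac{2594199}{22}\right) 51482 + \frac{1}{396316 + \sqrt{75370}} = - \frac{66777276459}{11} + \frac{1}{396316 + \sqrt{75370}}$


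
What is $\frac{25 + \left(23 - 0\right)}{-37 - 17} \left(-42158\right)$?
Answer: $\frac{337264}{9} \approx 37474.0$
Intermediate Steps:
$\frac{25 + \left(23 - 0\right)}{-37 - 17} \left(-42158\right) = \frac{25 + \left(23 + 0\right)}{-54} \left(-42158\right) = \left(25 + 23\right) \left(- \frac{1}{54}\right) \left(-42158\right) = 48 \left(- \frac{1}{54}\right) \left(-42158\right) = \left(- \frac{8}{9}\right) \left(-42158\right) = \frac{337264}{9}$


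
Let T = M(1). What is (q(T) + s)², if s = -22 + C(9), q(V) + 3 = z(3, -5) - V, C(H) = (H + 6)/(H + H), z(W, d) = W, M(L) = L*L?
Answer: 17689/36 ≈ 491.36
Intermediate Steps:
M(L) = L²
C(H) = (6 + H)/(2*H) (C(H) = (6 + H)/((2*H)) = (6 + H)*(1/(2*H)) = (6 + H)/(2*H))
T = 1 (T = 1² = 1)
q(V) = -V (q(V) = -3 + (3 - V) = -V)
s = -127/6 (s = -22 + (½)*(6 + 9)/9 = -22 + (½)*(⅑)*15 = -22 + ⅚ = -127/6 ≈ -21.167)
(q(T) + s)² = (-1*1 - 127/6)² = (-1 - 127/6)² = (-133/6)² = 17689/36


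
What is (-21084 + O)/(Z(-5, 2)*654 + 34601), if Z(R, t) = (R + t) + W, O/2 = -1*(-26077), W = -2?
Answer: 31070/31331 ≈ 0.99167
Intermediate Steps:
O = 52154 (O = 2*(-1*(-26077)) = 2*26077 = 52154)
Z(R, t) = -2 + R + t (Z(R, t) = (R + t) - 2 = -2 + R + t)
(-21084 + O)/(Z(-5, 2)*654 + 34601) = (-21084 + 52154)/((-2 - 5 + 2)*654 + 34601) = 31070/(-5*654 + 34601) = 31070/(-3270 + 34601) = 31070/31331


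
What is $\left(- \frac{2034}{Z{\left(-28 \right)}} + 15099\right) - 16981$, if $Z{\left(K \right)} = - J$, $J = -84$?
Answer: $- \frac{26687}{14} \approx -1906.2$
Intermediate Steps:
$Z{\left(K \right)} = 84$ ($Z{\left(K \right)} = \left(-1\right) \left(-84\right) = 84$)
$\left(- \frac{2034}{Z{\left(-28 \right)}} + 15099\right) - 16981 = \left(- \frac{2034}{84} + 15099\right) - 16981 = \left(\left(-2034\right) \frac{1}{84} + 15099\right) - 16981 = \left(- \frac{339}{14} + 15099\right) - 16981 = \frac{211047}{14} - 16981 = - \frac{26687}{14}$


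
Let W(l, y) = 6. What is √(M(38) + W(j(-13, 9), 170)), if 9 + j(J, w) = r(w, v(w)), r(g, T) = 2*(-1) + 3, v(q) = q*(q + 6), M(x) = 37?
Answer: √43 ≈ 6.5574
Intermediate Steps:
v(q) = q*(6 + q)
r(g, T) = 1 (r(g, T) = -2 + 3 = 1)
j(J, w) = -8 (j(J, w) = -9 + 1 = -8)
√(M(38) + W(j(-13, 9), 170)) = √(37 + 6) = √43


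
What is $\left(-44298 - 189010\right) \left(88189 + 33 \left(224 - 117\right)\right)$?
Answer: $-21399009760$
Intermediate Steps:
$\left(-44298 - 189010\right) \left(88189 + 33 \left(224 - 117\right)\right) = - 233308 \left(88189 + 33 \cdot 107\right) = - 233308 \left(88189 + 3531\right) = \left(-233308\right) 91720 = -21399009760$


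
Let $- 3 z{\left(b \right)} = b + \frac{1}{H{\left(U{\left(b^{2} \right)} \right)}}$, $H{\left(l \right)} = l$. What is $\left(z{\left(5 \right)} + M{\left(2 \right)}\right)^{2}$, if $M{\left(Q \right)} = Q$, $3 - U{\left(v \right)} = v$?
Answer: $\frac{529}{4356} \approx 0.12144$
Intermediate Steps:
$U{\left(v \right)} = 3 - v$
$z{\left(b \right)} = - \frac{b}{3} - \frac{1}{3 \left(3 - b^{2}\right)}$ ($z{\left(b \right)} = - \frac{b + \frac{1}{3 - b^{2}}}{3} = - \frac{b}{3} - \frac{1}{3 \left(3 - b^{2}\right)}$)
$\left(z{\left(5 \right)} + M{\left(2 \right)}\right)^{2} = \left(\frac{1 - 5 \left(-3 + 5^{2}\right)}{3 \left(-3 + 5^{2}\right)} + 2\right)^{2} = \left(\frac{1 - 5 \left(-3 + 25\right)}{3 \left(-3 + 25\right)} + 2\right)^{2} = \left(\frac{1 - 5 \cdot 22}{3 \cdot 22} + 2\right)^{2} = \left(\frac{1}{3} \cdot \frac{1}{22} \left(1 - 110\right) + 2\right)^{2} = \left(\frac{1}{3} \cdot \frac{1}{22} \left(-109\right) + 2\right)^{2} = \left(- \frac{109}{66} + 2\right)^{2} = \left(\frac{23}{66}\right)^{2} = \frac{529}{4356}$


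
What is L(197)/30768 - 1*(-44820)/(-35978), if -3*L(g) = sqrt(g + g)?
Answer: -22410/17989 - sqrt(394)/92304 ≈ -1.2460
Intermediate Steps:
L(g) = -sqrt(2)*sqrt(g)/3 (L(g) = -sqrt(g + g)/3 = -sqrt(2)*sqrt(g)/3)
L(197)/30768 - 1*(-44820)/(-35978) = -sqrt(2)*sqrt(197)/3/30768 - 1*(-44820)/(-35978) = -sqrt(394)/3*(1/30768) + 44820*(-1/35978) = -sqrt(394)/92304 - 22410/17989 = -22410/17989 - sqrt(394)/92304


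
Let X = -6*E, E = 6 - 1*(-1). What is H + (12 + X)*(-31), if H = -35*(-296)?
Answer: 11290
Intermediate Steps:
E = 7 (E = 6 + 1 = 7)
H = 10360
X = -42 (X = -6*7 = -42)
H + (12 + X)*(-31) = 10360 + (12 - 42)*(-31) = 10360 - 30*(-31) = 10360 + 930 = 11290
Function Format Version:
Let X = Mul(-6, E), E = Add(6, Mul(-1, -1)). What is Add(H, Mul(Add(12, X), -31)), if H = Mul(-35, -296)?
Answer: 11290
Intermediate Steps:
E = 7 (E = Add(6, 1) = 7)
H = 10360
X = -42 (X = Mul(-6, 7) = -42)
Add(H, Mul(Add(12, X), -31)) = Add(10360, Mul(Add(12, -42), -31)) = Add(10360, Mul(-30, -31)) = Add(10360, 930) = 11290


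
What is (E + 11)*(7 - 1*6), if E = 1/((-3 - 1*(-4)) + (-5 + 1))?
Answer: 32/3 ≈ 10.667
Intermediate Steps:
E = -⅓ (E = 1/((-3 + 4) - 4) = 1/(1 - 4) = 1/(-3) = -⅓ ≈ -0.33333)
(E + 11)*(7 - 1*6) = (-⅓ + 11)*(7 - 1*6) = 32*(7 - 6)/3 = (32/3)*1 = 32/3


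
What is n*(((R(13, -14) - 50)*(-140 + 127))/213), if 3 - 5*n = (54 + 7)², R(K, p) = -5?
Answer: -531674/213 ≈ -2496.1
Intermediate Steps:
n = -3718/5 (n = ⅗ - (54 + 7)²/5 = ⅗ - ⅕*61² = ⅗ - ⅕*3721 = ⅗ - 3721/5 = -3718/5 ≈ -743.60)
n*(((R(13, -14) - 50)*(-140 + 127))/213) = -3718*(-5 - 50)*(-140 + 127)/(5*213) = -3718*(-55*(-13))/(5*213) = -531674/213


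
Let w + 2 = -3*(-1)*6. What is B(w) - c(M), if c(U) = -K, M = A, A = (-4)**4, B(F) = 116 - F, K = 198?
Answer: 298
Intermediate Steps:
w = 16 (w = -2 - 3*(-1)*6 = -2 + 3*6 = -2 + 18 = 16)
A = 256
M = 256
c(U) = -198 (c(U) = -1*198 = -198)
B(w) - c(M) = (116 - 1*16) - 1*(-198) = (116 - 16) + 198 = 100 + 198 = 298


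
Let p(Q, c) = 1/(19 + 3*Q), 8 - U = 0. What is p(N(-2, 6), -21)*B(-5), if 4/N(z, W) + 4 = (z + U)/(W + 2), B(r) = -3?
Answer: -39/199 ≈ -0.19598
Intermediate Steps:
U = 8 (U = 8 - 1*0 = 8 + 0 = 8)
N(z, W) = 4/(-4 + (8 + z)/(2 + W)) (N(z, W) = 4/(-4 + (z + 8)/(W + 2)) = 4/(-4 + (8 + z)/(2 + W)))
p(N(-2, 6), -21)*B(-5) = -3/(19 + 3*(4*(2 + 6)/(-2 - 4*6))) = -3/(19 + 3*(4*8/(-2 - 24))) = -3/(19 + 3*(4*8/(-26))) = -3/(19 + 3*(4*(-1/26)*8)) = -3/(19 + 3*(-16/13)) = -3/(19 - 48/13) = -3/(199/13) = (13/199)*(-3) = -39/199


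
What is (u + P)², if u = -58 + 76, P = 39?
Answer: 3249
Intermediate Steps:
u = 18
(u + P)² = (18 + 39)² = 57² = 3249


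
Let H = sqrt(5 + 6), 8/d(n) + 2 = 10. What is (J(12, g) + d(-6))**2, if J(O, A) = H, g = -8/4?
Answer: (1 + sqrt(11))**2 ≈ 18.633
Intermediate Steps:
d(n) = 1 (d(n) = 8/(-2 + 10) = 8/8 = 8*(1/8) = 1)
g = -2 (g = -8*1/4 = -2)
H = sqrt(11) ≈ 3.3166
J(O, A) = sqrt(11)
(J(12, g) + d(-6))**2 = (sqrt(11) + 1)**2 = (1 + sqrt(11))**2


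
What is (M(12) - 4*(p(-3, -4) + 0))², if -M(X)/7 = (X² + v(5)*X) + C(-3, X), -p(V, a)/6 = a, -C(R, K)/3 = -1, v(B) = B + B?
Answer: 3861225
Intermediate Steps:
v(B) = 2*B
C(R, K) = 3 (C(R, K) = -3*(-1) = 3)
p(V, a) = -6*a
M(X) = -21 - 70*X - 7*X² (M(X) = -7*((X² + (2*5)*X) + 3) = -7*((X² + 10*X) + 3) = -7*(3 + X² + 10*X) = -21 - 70*X - 7*X²)
(M(12) - 4*(p(-3, -4) + 0))² = ((-21 - 70*12 - 7*12²) - 4*(-6*(-4) + 0))² = ((-21 - 840 - 7*144) - 4*(24 + 0))² = ((-21 - 840 - 1008) - 4*24)² = (-1869 - 96)² = (-1965)² = 3861225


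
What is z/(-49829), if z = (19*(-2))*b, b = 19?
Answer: 722/49829 ≈ 0.014490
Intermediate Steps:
z = -722 (z = (19*(-2))*19 = -38*19 = -722)
z/(-49829) = -722/(-49829) = -722*(-1/49829) = 722/49829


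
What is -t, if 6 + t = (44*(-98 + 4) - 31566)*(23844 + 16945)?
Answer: 1456248884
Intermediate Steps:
t = -1456248884 (t = -6 + (44*(-98 + 4) - 31566)*(23844 + 16945) = -6 + (44*(-94) - 31566)*40789 = -6 + (-4136 - 31566)*40789 = -6 - 35702*40789 = -6 - 1456248878 = -1456248884)
-t = -1*(-1456248884) = 1456248884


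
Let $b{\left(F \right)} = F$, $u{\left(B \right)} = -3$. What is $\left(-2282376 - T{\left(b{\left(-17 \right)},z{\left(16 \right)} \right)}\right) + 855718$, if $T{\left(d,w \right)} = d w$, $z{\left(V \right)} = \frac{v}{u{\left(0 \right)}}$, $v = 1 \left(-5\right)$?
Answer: $- \frac{4279889}{3} \approx -1.4266 \cdot 10^{6}$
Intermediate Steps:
$v = -5$
$z{\left(V \right)} = \frac{5}{3}$ ($z{\left(V \right)} = - \frac{5}{-3} = \left(-5\right) \left(- \frac{1}{3}\right) = \frac{5}{3}$)
$\left(-2282376 - T{\left(b{\left(-17 \right)},z{\left(16 \right)} \right)}\right) + 855718 = \left(-2282376 - \left(-17\right) \frac{5}{3}\right) + 855718 = \left(-2282376 - - \frac{85}{3}\right) + 855718 = \left(-2282376 + \frac{85}{3}\right) + 855718 = - \frac{6847043}{3} + 855718 = - \frac{4279889}{3}$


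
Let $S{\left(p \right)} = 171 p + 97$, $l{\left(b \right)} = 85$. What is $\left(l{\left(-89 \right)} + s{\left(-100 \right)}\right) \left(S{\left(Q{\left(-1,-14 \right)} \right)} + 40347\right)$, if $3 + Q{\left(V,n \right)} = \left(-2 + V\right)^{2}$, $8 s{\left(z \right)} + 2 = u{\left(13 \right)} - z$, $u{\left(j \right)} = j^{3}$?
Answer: $\frac{61686625}{4} \approx 1.5422 \cdot 10^{7}$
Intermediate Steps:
$s{\left(z \right)} = \frac{2195}{8} - \frac{z}{8}$ ($s{\left(z \right)} = - \frac{1}{4} + \frac{13^{3} - z}{8} = - \frac{1}{4} + \frac{2197 - z}{8} = - \frac{1}{4} - \left(- \frac{2197}{8} + \frac{z}{8}\right) = \frac{2195}{8} - \frac{z}{8}$)
$Q{\left(V,n \right)} = -3 + \left(-2 + V\right)^{2}$
$S{\left(p \right)} = 97 + 171 p$
$\left(l{\left(-89 \right)} + s{\left(-100 \right)}\right) \left(S{\left(Q{\left(-1,-14 \right)} \right)} + 40347\right) = \left(85 + \left(\frac{2195}{8} - - \frac{25}{2}\right)\right) \left(\left(97 + 171 \left(-3 + \left(-2 - 1\right)^{2}\right)\right) + 40347\right) = \left(85 + \left(\frac{2195}{8} + \frac{25}{2}\right)\right) \left(\left(97 + 171 \left(-3 + \left(-3\right)^{2}\right)\right) + 40347\right) = \left(85 + \frac{2295}{8}\right) \left(\left(97 + 171 \left(-3 + 9\right)\right) + 40347\right) = \frac{2975 \left(\left(97 + 171 \cdot 6\right) + 40347\right)}{8} = \frac{2975 \left(\left(97 + 1026\right) + 40347\right)}{8} = \frac{2975 \left(1123 + 40347\right)}{8} = \frac{2975}{8} \cdot 41470 = \frac{61686625}{4}$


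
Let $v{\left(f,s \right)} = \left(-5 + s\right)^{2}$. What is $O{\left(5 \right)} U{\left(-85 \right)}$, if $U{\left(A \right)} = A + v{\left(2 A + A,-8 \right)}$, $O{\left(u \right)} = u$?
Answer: $420$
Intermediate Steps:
$U{\left(A \right)} = 169 + A$ ($U{\left(A \right)} = A + \left(-5 - 8\right)^{2} = A + \left(-13\right)^{2} = A + 169 = 169 + A$)
$O{\left(5 \right)} U{\left(-85 \right)} = 5 \left(169 - 85\right) = 5 \cdot 84 = 420$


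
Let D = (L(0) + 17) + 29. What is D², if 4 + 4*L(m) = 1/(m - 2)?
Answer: 128881/64 ≈ 2013.8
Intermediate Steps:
L(m) = -1 + 1/(4*(-2 + m)) (L(m) = -1 + 1/(4*(m - 2)) = -1 + 1/(4*(-2 + m)))
D = 359/8 (D = ((9/4 - 1*0)/(-2 + 0) + 17) + 29 = ((9/4 + 0)/(-2) + 17) + 29 = (-½*9/4 + 17) + 29 = (-9/8 + 17) + 29 = 127/8 + 29 = 359/8 ≈ 44.875)
D² = (359/8)² = 128881/64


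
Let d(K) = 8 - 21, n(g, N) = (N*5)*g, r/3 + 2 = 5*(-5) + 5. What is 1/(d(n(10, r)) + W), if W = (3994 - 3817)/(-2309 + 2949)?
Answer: -640/8143 ≈ -0.078595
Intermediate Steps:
r = -66 (r = -6 + 3*(5*(-5) + 5) = -6 + 3*(-25 + 5) = -6 + 3*(-20) = -6 - 60 = -66)
n(g, N) = 5*N*g (n(g, N) = (5*N)*g = 5*N*g)
W = 177/640 ≈ 0.27656
d(K) = -13
1/(d(n(10, r)) + W) = 1/(-13 + 177/640) = 1/(-8143/640) = -640/8143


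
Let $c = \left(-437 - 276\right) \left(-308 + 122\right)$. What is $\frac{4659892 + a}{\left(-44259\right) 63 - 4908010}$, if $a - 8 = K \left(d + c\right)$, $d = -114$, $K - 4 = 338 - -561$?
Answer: $- \frac{124311012}{7696327} \approx -16.152$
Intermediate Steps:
$K = 903$ ($K = 4 + \left(338 - -561\right) = 4 + \left(338 + 561\right) = 4 + 899 = 903$)
$c = 132618$ ($c = \left(-713\right) \left(-186\right) = 132618$)
$a = 119651120$ ($a = 8 + 903 \left(-114 + 132618\right) = 8 + 903 \cdot 132504 = 8 + 119651112 = 119651120$)
$\frac{4659892 + a}{\left(-44259\right) 63 - 4908010} = \frac{4659892 + 119651120}{\left(-44259\right) 63 - 4908010} = \frac{124311012}{-2788317 - 4908010} = \frac{124311012}{-7696327} = 124311012 \left(- \frac{1}{7696327}\right) = - \frac{124311012}{7696327}$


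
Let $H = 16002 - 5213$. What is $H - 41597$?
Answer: $-30808$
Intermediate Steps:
$H = 10789$
$H - 41597 = 10789 - 41597 = -30808$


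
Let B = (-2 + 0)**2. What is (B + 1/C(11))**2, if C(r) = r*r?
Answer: 235225/14641 ≈ 16.066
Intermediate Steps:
C(r) = r**2
B = 4 (B = (-2)**2 = 4)
(B + 1/C(11))**2 = (4 + 1/(11**2))**2 = (4 + 1/121)**2 = (485/121)**2 = 235225/14641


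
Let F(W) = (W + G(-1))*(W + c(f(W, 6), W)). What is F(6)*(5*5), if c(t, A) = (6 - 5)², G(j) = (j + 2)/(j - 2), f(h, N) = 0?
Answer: 2975/3 ≈ 991.67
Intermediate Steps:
G(j) = (2 + j)/(-2 + j)
c(t, A) = 1 (c(t, A) = 1² = 1)
F(W) = (1 + W)*(-⅓ + W) (F(W) = (W + (2 - 1)/(-2 - 1))*(W + 1) = (W + 1/(-3))*(1 + W) = (W - ⅓*1)*(1 + W) = (W - ⅓)*(1 + W) = (-⅓ + W)*(1 + W) = (1 + W)*(-⅓ + W))
F(6)*(5*5) = (-⅓ + 6² + (⅔)*6)*(5*5) = (-⅓ + 36 + 4)*25 = (119/3)*25 = 2975/3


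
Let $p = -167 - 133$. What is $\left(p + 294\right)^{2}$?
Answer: $36$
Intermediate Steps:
$p = -300$ ($p = -167 - 133 = -300$)
$\left(p + 294\right)^{2} = \left(-300 + 294\right)^{2} = \left(-6\right)^{2} = 36$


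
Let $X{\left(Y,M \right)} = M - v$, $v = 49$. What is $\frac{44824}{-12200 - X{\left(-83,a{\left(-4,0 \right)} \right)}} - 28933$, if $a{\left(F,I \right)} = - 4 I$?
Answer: $- \frac{351609707}{12151} \approx -28937.0$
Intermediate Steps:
$X{\left(Y,M \right)} = -49 + M$ ($X{\left(Y,M \right)} = M - 49 = -49 + M$)
$\frac{44824}{-12200 - X{\left(-83,a{\left(-4,0 \right)} \right)}} - 28933 = \frac{44824}{-12200 - \left(-49 - 0\right)} - 28933 = \frac{44824}{-12200 - \left(-49 + 0\right)} - 28933 = \frac{44824}{-12200 - -49} - 28933 = \frac{44824}{-12200 + 49} - 28933 = \frac{44824}{-12151} - 28933 = 44824 \left(- \frac{1}{12151}\right) - 28933 = - \frac{44824}{12151} - 28933 = - \frac{351609707}{12151}$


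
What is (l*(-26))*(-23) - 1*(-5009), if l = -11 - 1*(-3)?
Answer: 225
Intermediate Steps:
l = -8 (l = -11 + 3 = -8)
(l*(-26))*(-23) - 1*(-5009) = -8*(-26)*(-23) - 1*(-5009) = 208*(-23) + 5009 = -4784 + 5009 = 225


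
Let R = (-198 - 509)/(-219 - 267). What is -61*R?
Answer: -43127/486 ≈ -88.739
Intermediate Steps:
R = 707/486 (R = -707/(-486) = -707*(-1/486) = 707/486 ≈ 1.4547)
-61*R = -61*707/486 = -43127/486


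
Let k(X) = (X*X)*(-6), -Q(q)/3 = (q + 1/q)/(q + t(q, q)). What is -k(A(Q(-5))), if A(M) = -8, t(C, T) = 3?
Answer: 384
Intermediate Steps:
Q(q) = -3*(q + 1/q)/(3 + q) (Q(q) = -3*(q + 1/q)/(q + 3) = -3*(q + 1/q)/(3 + q))
k(X) = -6*X² (k(X) = X²*(-6) = -6*X²)
-k(A(Q(-5))) = -(-6)*(-8)² = -(-6)*64 = -1*(-384) = 384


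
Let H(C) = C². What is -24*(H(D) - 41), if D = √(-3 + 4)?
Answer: 960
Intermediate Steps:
D = 1 (D = √1 = 1)
-24*(H(D) - 41) = -24*(1² - 41) = -24*(1 - 41) = -24*(-40) = 960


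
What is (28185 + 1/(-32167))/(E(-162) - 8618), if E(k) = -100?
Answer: -453313447/140215953 ≈ -3.2330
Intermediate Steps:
(28185 + 1/(-32167))/(E(-162) - 8618) = (28185 + 1/(-32167))/(-100 - 8618) = (28185 - 1/32167)/(-8718) = (906626894/32167)*(-1/8718) = -453313447/140215953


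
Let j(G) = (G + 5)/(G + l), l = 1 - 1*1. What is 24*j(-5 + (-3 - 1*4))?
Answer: 14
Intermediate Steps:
l = 0 (l = 1 - 1 = 0)
j(G) = (5 + G)/G (j(G) = (G + 5)/(G + 0) = (5 + G)/G)
24*j(-5 + (-3 - 1*4)) = 24*((5 + (-5 + (-3 - 1*4)))/(-5 + (-3 - 1*4))) = 24*((5 + (-5 + (-3 - 4)))/(-5 + (-3 - 4))) = 24*((5 + (-5 - 7))/(-5 - 7)) = 24*((5 - 12)/(-12)) = 24*(-1/12*(-7)) = 24*(7/12) = 14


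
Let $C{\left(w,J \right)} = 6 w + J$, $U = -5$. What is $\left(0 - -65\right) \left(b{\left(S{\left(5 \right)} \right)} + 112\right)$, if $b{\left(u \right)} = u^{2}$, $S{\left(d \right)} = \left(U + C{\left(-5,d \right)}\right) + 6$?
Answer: $44720$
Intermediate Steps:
$C{\left(w,J \right)} = J + 6 w$
$S{\left(d \right)} = -29 + d$ ($S{\left(d \right)} = \left(-5 + \left(d + 6 \left(-5\right)\right)\right) + 6 = \left(-5 + \left(d - 30\right)\right) + 6 = \left(-5 + \left(-30 + d\right)\right) + 6 = \left(-35 + d\right) + 6 = -29 + d$)
$\left(0 - -65\right) \left(b{\left(S{\left(5 \right)} \right)} + 112\right) = \left(0 - -65\right) \left(\left(-29 + 5\right)^{2} + 112\right) = \left(0 + 65\right) \left(\left(-24\right)^{2} + 112\right) = 65 \left(576 + 112\right) = 65 \cdot 688 = 44720$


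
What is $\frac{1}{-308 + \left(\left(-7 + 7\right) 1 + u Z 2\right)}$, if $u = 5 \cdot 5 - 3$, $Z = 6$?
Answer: $- \frac{1}{44} \approx -0.022727$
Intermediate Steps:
$u = 22$ ($u = 25 - 3 = 22$)
$\frac{1}{-308 + \left(\left(-7 + 7\right) 1 + u Z 2\right)} = \frac{1}{-308 + \left(\left(-7 + 7\right) 1 + 22 \cdot 6 \cdot 2\right)} = \frac{1}{-308 + \left(0 \cdot 1 + 132 \cdot 2\right)} = \frac{1}{-308 + \left(0 + 264\right)} = \frac{1}{-308 + 264} = \frac{1}{-44} = - \frac{1}{44}$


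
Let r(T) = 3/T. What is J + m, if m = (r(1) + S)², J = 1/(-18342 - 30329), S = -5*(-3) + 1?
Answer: 17570230/48671 ≈ 361.00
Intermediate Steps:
S = 16 (S = 15 + 1 = 16)
J = -1/48671 (J = 1/(-48671) = -1/48671 ≈ -2.0546e-5)
m = 361 (m = (3/1 + 16)² = (3*1 + 16)² = (3 + 16)² = 19² = 361)
J + m = -1/48671 + 361 = 17570230/48671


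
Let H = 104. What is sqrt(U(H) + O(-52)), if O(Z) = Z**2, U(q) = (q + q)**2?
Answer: 52*sqrt(17) ≈ 214.40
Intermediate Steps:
U(q) = 4*q**2 (U(q) = (2*q)**2 = 4*q**2)
sqrt(U(H) + O(-52)) = sqrt(4*104**2 + (-52)**2) = sqrt(4*10816 + 2704) = sqrt(43264 + 2704) = sqrt(45968) = 52*sqrt(17)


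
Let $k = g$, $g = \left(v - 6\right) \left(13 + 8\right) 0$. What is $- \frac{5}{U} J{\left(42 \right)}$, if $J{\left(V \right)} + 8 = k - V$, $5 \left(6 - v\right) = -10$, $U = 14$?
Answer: $\frac{125}{7} \approx 17.857$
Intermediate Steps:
$v = 8$ ($v = 6 - -2 = 6 + 2 = 8$)
$g = 0$ ($g = \left(8 - 6\right) \left(13 + 8\right) 0 = 2 \cdot 21 \cdot 0 = 42 \cdot 0 = 0$)
$k = 0$
$J{\left(V \right)} = -8 - V$ ($J{\left(V \right)} = -8 + \left(0 - V\right) = -8 - V$)
$- \frac{5}{U} J{\left(42 \right)} = - \frac{5}{14} \left(-8 - 42\right) = \left(-5\right) \frac{1}{14} \left(-8 - 42\right) = \left(- \frac{5}{14}\right) \left(-50\right) = \frac{125}{7}$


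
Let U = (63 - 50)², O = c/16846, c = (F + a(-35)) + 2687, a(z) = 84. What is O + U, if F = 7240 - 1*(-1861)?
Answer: 1429423/8423 ≈ 169.70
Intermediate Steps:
F = 9101 (F = 7240 + 1861 = 9101)
c = 11872 (c = (9101 + 84) + 2687 = 9185 + 2687 = 11872)
O = 5936/8423 (O = 11872/16846 = 11872*(1/16846) = 5936/8423 ≈ 0.70474)
U = 169 (U = 13² = 169)
O + U = 5936/8423 + 169 = 1429423/8423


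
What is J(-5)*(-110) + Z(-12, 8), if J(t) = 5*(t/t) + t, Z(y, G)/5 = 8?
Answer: 40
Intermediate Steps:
Z(y, G) = 40 (Z(y, G) = 5*8 = 40)
J(t) = 5 + t (J(t) = 5*1 + t = 5 + t)
J(-5)*(-110) + Z(-12, 8) = (5 - 5)*(-110) + 40 = 0*(-110) + 40 = 0 + 40 = 40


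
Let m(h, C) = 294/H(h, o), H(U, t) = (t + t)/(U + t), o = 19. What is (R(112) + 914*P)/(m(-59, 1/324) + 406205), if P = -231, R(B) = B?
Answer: -4009418/7712015 ≈ -0.51989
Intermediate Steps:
H(U, t) = 2*t/(U + t) (H(U, t) = (2*t)/(U + t) = 2*t/(U + t))
m(h, C) = 147 + 147*h/19 (m(h, C) = 294/((2*19/(h + 19))) = 294/((2*19/(19 + h))) = 294/((38/(19 + h))) = 294*(1/2 + h/38) = 147 + 147*h/19)
(R(112) + 914*P)/(m(-59, 1/324) + 406205) = (112 + 914*(-231))/((147 + (147/19)*(-59)) + 406205) = (112 - 211134)/((147 - 8673/19) + 406205) = -211022/(-5880/19 + 406205) = -211022/7712015/19 = -211022*19/7712015 = -4009418/7712015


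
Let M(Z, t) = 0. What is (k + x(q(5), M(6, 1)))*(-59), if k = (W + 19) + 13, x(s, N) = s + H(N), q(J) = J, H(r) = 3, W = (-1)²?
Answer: -2419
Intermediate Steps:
W = 1
x(s, N) = 3 + s (x(s, N) = s + 3 = 3 + s)
k = 33 (k = (1 + 19) + 13 = 20 + 13 = 33)
(k + x(q(5), M(6, 1)))*(-59) = (33 + (3 + 5))*(-59) = (33 + 8)*(-59) = 41*(-59) = -2419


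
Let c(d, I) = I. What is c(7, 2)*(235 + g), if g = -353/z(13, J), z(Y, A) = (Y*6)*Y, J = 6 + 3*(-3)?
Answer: 237937/507 ≈ 469.30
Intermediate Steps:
J = -3 (J = 6 - 9 = -3)
z(Y, A) = 6*Y² (z(Y, A) = (6*Y)*Y = 6*Y²)
g = -353/1014 (g = -353/(6*13²) = -353/(6*169) = -353/1014 ≈ -0.34813)
c(7, 2)*(235 + g) = 2*(235 - 353/1014) = 2*(237937/1014) = 237937/507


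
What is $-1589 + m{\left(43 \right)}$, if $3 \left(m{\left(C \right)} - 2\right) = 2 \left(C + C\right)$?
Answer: $- \frac{4589}{3} \approx -1529.7$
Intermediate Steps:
$m{\left(C \right)} = 2 + \frac{4 C}{3}$ ($m{\left(C \right)} = 2 + \frac{2 \left(C + C\right)}{3} = 2 + \frac{2 \cdot 2 C}{3} = 2 + \frac{4 C}{3}$)
$-1589 + m{\left(43 \right)} = -1589 + \left(2 + \frac{4}{3} \cdot 43\right) = -1589 + \left(2 + \frac{172}{3}\right) = -1589 + \frac{178}{3} = - \frac{4589}{3}$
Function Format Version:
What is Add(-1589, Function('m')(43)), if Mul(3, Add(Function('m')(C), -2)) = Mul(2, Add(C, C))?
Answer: Rational(-4589, 3) ≈ -1529.7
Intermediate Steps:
Function('m')(C) = Add(2, Mul(Rational(4, 3), C)) (Function('m')(C) = Add(2, Mul(Rational(1, 3), Mul(2, Add(C, C)))) = Add(2, Mul(Rational(1, 3), Mul(2, Mul(2, C)))) = Add(2, Mul(Rational(1, 3), Mul(4, C))) = Add(2, Mul(Rational(4, 3), C)))
Add(-1589, Function('m')(43)) = Add(-1589, Add(2, Mul(Rational(4, 3), 43))) = Add(-1589, Add(2, Rational(172, 3))) = Add(-1589, Rational(178, 3)) = Rational(-4589, 3)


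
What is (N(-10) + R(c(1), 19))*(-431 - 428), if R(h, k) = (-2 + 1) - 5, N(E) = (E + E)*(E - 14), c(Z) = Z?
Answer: -407166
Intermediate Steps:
N(E) = 2*E*(-14 + E) (N(E) = (2*E)*(-14 + E) = 2*E*(-14 + E))
R(h, k) = -6 (R(h, k) = -1 - 5 = -6)
(N(-10) + R(c(1), 19))*(-431 - 428) = (2*(-10)*(-14 - 10) - 6)*(-431 - 428) = (2*(-10)*(-24) - 6)*(-859) = (480 - 6)*(-859) = 474*(-859) = -407166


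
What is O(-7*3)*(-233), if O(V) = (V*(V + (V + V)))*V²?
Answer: -135942219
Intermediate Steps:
O(V) = 3*V⁴ (O(V) = (V*(V + 2*V))*V² = (V*(3*V))*V² = (3*V²)*V² = 3*V⁴)
O(-7*3)*(-233) = (3*(-7*3)⁴)*(-233) = (3*(-21)⁴)*(-233) = (3*194481)*(-233) = 583443*(-233) = -135942219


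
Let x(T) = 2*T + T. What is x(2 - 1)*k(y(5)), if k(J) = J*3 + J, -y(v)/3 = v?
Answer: -180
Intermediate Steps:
x(T) = 3*T
y(v) = -3*v
k(J) = 4*J (k(J) = 3*J + J = 4*J)
x(2 - 1)*k(y(5)) = (3*(2 - 1))*(4*(-3*5)) = (3*1)*(4*(-15)) = 3*(-60) = -180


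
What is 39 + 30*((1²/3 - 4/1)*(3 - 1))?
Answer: -181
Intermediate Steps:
39 + 30*((1²/3 - 4/1)*(3 - 1)) = 39 + 30*((1*(⅓) - 4*1)*2) = 39 + 30*((⅓ - 4)*2) = 39 + 30*(-11/3*2) = 39 + 30*(-22/3) = 39 - 220 = -181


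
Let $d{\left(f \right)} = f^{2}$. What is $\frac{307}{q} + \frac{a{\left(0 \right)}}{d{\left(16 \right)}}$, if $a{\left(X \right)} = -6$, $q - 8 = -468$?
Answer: $- \frac{10169}{14720} \approx -0.69083$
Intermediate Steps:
$q = -460$ ($q = 8 - 468 = -460$)
$\frac{307}{q} + \frac{a{\left(0 \right)}}{d{\left(16 \right)}} = \frac{307}{-460} - \frac{6}{16^{2}} = 307 \left(- \frac{1}{460}\right) - \frac{6}{256} = - \frac{307}{460} - \frac{3}{128} = - \frac{10169}{14720}$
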